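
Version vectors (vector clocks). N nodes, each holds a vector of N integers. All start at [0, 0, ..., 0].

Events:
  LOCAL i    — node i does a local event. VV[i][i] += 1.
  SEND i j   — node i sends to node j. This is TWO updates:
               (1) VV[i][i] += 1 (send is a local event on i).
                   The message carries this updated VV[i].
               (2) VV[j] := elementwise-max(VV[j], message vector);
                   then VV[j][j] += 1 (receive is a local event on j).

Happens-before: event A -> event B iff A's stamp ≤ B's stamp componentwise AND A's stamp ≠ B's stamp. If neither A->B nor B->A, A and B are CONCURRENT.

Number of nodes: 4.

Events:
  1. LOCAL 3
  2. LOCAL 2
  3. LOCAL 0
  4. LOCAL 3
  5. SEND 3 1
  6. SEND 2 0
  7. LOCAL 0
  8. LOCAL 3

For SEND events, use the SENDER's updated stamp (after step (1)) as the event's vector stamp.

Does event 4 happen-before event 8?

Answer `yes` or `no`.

Answer: yes

Derivation:
Initial: VV[0]=[0, 0, 0, 0]
Initial: VV[1]=[0, 0, 0, 0]
Initial: VV[2]=[0, 0, 0, 0]
Initial: VV[3]=[0, 0, 0, 0]
Event 1: LOCAL 3: VV[3][3]++ -> VV[3]=[0, 0, 0, 1]
Event 2: LOCAL 2: VV[2][2]++ -> VV[2]=[0, 0, 1, 0]
Event 3: LOCAL 0: VV[0][0]++ -> VV[0]=[1, 0, 0, 0]
Event 4: LOCAL 3: VV[3][3]++ -> VV[3]=[0, 0, 0, 2]
Event 5: SEND 3->1: VV[3][3]++ -> VV[3]=[0, 0, 0, 3], msg_vec=[0, 0, 0, 3]; VV[1]=max(VV[1],msg_vec) then VV[1][1]++ -> VV[1]=[0, 1, 0, 3]
Event 6: SEND 2->0: VV[2][2]++ -> VV[2]=[0, 0, 2, 0], msg_vec=[0, 0, 2, 0]; VV[0]=max(VV[0],msg_vec) then VV[0][0]++ -> VV[0]=[2, 0, 2, 0]
Event 7: LOCAL 0: VV[0][0]++ -> VV[0]=[3, 0, 2, 0]
Event 8: LOCAL 3: VV[3][3]++ -> VV[3]=[0, 0, 0, 4]
Event 4 stamp: [0, 0, 0, 2]
Event 8 stamp: [0, 0, 0, 4]
[0, 0, 0, 2] <= [0, 0, 0, 4]? True. Equal? False. Happens-before: True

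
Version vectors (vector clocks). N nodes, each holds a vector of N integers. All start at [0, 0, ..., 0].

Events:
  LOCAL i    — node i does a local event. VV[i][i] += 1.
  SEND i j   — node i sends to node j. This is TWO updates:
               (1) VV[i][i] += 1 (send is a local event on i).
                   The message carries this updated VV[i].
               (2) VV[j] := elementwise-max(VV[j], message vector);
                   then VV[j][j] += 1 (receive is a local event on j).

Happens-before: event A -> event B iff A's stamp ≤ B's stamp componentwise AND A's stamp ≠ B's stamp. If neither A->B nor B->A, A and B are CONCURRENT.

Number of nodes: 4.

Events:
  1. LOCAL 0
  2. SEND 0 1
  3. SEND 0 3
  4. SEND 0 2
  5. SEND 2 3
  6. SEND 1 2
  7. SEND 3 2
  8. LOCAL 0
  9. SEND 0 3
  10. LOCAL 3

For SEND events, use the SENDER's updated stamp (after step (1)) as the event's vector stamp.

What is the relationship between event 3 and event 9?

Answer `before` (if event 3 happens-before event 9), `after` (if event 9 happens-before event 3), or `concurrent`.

Answer: before

Derivation:
Initial: VV[0]=[0, 0, 0, 0]
Initial: VV[1]=[0, 0, 0, 0]
Initial: VV[2]=[0, 0, 0, 0]
Initial: VV[3]=[0, 0, 0, 0]
Event 1: LOCAL 0: VV[0][0]++ -> VV[0]=[1, 0, 0, 0]
Event 2: SEND 0->1: VV[0][0]++ -> VV[0]=[2, 0, 0, 0], msg_vec=[2, 0, 0, 0]; VV[1]=max(VV[1],msg_vec) then VV[1][1]++ -> VV[1]=[2, 1, 0, 0]
Event 3: SEND 0->3: VV[0][0]++ -> VV[0]=[3, 0, 0, 0], msg_vec=[3, 0, 0, 0]; VV[3]=max(VV[3],msg_vec) then VV[3][3]++ -> VV[3]=[3, 0, 0, 1]
Event 4: SEND 0->2: VV[0][0]++ -> VV[0]=[4, 0, 0, 0], msg_vec=[4, 0, 0, 0]; VV[2]=max(VV[2],msg_vec) then VV[2][2]++ -> VV[2]=[4, 0, 1, 0]
Event 5: SEND 2->3: VV[2][2]++ -> VV[2]=[4, 0, 2, 0], msg_vec=[4, 0, 2, 0]; VV[3]=max(VV[3],msg_vec) then VV[3][3]++ -> VV[3]=[4, 0, 2, 2]
Event 6: SEND 1->2: VV[1][1]++ -> VV[1]=[2, 2, 0, 0], msg_vec=[2, 2, 0, 0]; VV[2]=max(VV[2],msg_vec) then VV[2][2]++ -> VV[2]=[4, 2, 3, 0]
Event 7: SEND 3->2: VV[3][3]++ -> VV[3]=[4, 0, 2, 3], msg_vec=[4, 0, 2, 3]; VV[2]=max(VV[2],msg_vec) then VV[2][2]++ -> VV[2]=[4, 2, 4, 3]
Event 8: LOCAL 0: VV[0][0]++ -> VV[0]=[5, 0, 0, 0]
Event 9: SEND 0->3: VV[0][0]++ -> VV[0]=[6, 0, 0, 0], msg_vec=[6, 0, 0, 0]; VV[3]=max(VV[3],msg_vec) then VV[3][3]++ -> VV[3]=[6, 0, 2, 4]
Event 10: LOCAL 3: VV[3][3]++ -> VV[3]=[6, 0, 2, 5]
Event 3 stamp: [3, 0, 0, 0]
Event 9 stamp: [6, 0, 0, 0]
[3, 0, 0, 0] <= [6, 0, 0, 0]? True
[6, 0, 0, 0] <= [3, 0, 0, 0]? False
Relation: before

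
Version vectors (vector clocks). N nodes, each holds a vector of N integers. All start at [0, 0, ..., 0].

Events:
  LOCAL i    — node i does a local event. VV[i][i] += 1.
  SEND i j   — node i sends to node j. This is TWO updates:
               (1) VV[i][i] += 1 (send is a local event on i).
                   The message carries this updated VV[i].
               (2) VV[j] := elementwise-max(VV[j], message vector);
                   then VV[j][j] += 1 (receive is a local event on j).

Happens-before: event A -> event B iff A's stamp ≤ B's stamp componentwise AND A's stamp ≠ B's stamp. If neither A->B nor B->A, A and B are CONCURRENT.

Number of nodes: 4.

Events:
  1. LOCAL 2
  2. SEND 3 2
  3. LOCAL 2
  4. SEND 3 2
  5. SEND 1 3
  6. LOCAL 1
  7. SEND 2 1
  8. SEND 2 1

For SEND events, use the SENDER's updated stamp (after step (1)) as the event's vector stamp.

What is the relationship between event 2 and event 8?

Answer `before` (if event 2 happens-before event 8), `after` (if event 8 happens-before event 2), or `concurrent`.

Initial: VV[0]=[0, 0, 0, 0]
Initial: VV[1]=[0, 0, 0, 0]
Initial: VV[2]=[0, 0, 0, 0]
Initial: VV[3]=[0, 0, 0, 0]
Event 1: LOCAL 2: VV[2][2]++ -> VV[2]=[0, 0, 1, 0]
Event 2: SEND 3->2: VV[3][3]++ -> VV[3]=[0, 0, 0, 1], msg_vec=[0, 0, 0, 1]; VV[2]=max(VV[2],msg_vec) then VV[2][2]++ -> VV[2]=[0, 0, 2, 1]
Event 3: LOCAL 2: VV[2][2]++ -> VV[2]=[0, 0, 3, 1]
Event 4: SEND 3->2: VV[3][3]++ -> VV[3]=[0, 0, 0, 2], msg_vec=[0, 0, 0, 2]; VV[2]=max(VV[2],msg_vec) then VV[2][2]++ -> VV[2]=[0, 0, 4, 2]
Event 5: SEND 1->3: VV[1][1]++ -> VV[1]=[0, 1, 0, 0], msg_vec=[0, 1, 0, 0]; VV[3]=max(VV[3],msg_vec) then VV[3][3]++ -> VV[3]=[0, 1, 0, 3]
Event 6: LOCAL 1: VV[1][1]++ -> VV[1]=[0, 2, 0, 0]
Event 7: SEND 2->1: VV[2][2]++ -> VV[2]=[0, 0, 5, 2], msg_vec=[0, 0, 5, 2]; VV[1]=max(VV[1],msg_vec) then VV[1][1]++ -> VV[1]=[0, 3, 5, 2]
Event 8: SEND 2->1: VV[2][2]++ -> VV[2]=[0, 0, 6, 2], msg_vec=[0, 0, 6, 2]; VV[1]=max(VV[1],msg_vec) then VV[1][1]++ -> VV[1]=[0, 4, 6, 2]
Event 2 stamp: [0, 0, 0, 1]
Event 8 stamp: [0, 0, 6, 2]
[0, 0, 0, 1] <= [0, 0, 6, 2]? True
[0, 0, 6, 2] <= [0, 0, 0, 1]? False
Relation: before

Answer: before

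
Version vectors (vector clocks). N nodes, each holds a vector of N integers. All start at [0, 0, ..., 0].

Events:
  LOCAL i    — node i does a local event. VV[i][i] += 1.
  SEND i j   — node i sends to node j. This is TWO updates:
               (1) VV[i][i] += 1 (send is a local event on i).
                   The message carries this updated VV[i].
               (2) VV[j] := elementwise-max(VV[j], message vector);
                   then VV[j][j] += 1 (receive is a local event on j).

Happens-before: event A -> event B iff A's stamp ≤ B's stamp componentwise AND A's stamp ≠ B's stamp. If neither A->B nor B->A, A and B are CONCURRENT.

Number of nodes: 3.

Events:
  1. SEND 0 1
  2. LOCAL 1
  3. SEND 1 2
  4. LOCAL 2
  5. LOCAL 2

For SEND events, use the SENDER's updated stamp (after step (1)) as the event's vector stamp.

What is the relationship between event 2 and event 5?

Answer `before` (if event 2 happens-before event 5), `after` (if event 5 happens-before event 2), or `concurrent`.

Answer: before

Derivation:
Initial: VV[0]=[0, 0, 0]
Initial: VV[1]=[0, 0, 0]
Initial: VV[2]=[0, 0, 0]
Event 1: SEND 0->1: VV[0][0]++ -> VV[0]=[1, 0, 0], msg_vec=[1, 0, 0]; VV[1]=max(VV[1],msg_vec) then VV[1][1]++ -> VV[1]=[1, 1, 0]
Event 2: LOCAL 1: VV[1][1]++ -> VV[1]=[1, 2, 0]
Event 3: SEND 1->2: VV[1][1]++ -> VV[1]=[1, 3, 0], msg_vec=[1, 3, 0]; VV[2]=max(VV[2],msg_vec) then VV[2][2]++ -> VV[2]=[1, 3, 1]
Event 4: LOCAL 2: VV[2][2]++ -> VV[2]=[1, 3, 2]
Event 5: LOCAL 2: VV[2][2]++ -> VV[2]=[1, 3, 3]
Event 2 stamp: [1, 2, 0]
Event 5 stamp: [1, 3, 3]
[1, 2, 0] <= [1, 3, 3]? True
[1, 3, 3] <= [1, 2, 0]? False
Relation: before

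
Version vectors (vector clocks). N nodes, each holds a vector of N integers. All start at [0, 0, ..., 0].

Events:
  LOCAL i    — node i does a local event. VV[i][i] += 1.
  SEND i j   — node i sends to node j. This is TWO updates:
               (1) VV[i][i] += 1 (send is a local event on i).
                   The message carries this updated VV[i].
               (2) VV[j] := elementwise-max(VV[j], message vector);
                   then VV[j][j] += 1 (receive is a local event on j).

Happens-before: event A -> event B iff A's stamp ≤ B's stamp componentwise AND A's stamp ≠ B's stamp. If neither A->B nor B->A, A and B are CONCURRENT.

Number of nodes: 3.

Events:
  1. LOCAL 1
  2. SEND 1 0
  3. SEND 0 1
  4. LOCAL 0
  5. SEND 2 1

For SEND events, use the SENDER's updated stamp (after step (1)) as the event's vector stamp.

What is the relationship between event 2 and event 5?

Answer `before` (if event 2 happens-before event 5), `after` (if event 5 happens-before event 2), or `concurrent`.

Initial: VV[0]=[0, 0, 0]
Initial: VV[1]=[0, 0, 0]
Initial: VV[2]=[0, 0, 0]
Event 1: LOCAL 1: VV[1][1]++ -> VV[1]=[0, 1, 0]
Event 2: SEND 1->0: VV[1][1]++ -> VV[1]=[0, 2, 0], msg_vec=[0, 2, 0]; VV[0]=max(VV[0],msg_vec) then VV[0][0]++ -> VV[0]=[1, 2, 0]
Event 3: SEND 0->1: VV[0][0]++ -> VV[0]=[2, 2, 0], msg_vec=[2, 2, 0]; VV[1]=max(VV[1],msg_vec) then VV[1][1]++ -> VV[1]=[2, 3, 0]
Event 4: LOCAL 0: VV[0][0]++ -> VV[0]=[3, 2, 0]
Event 5: SEND 2->1: VV[2][2]++ -> VV[2]=[0, 0, 1], msg_vec=[0, 0, 1]; VV[1]=max(VV[1],msg_vec) then VV[1][1]++ -> VV[1]=[2, 4, 1]
Event 2 stamp: [0, 2, 0]
Event 5 stamp: [0, 0, 1]
[0, 2, 0] <= [0, 0, 1]? False
[0, 0, 1] <= [0, 2, 0]? False
Relation: concurrent

Answer: concurrent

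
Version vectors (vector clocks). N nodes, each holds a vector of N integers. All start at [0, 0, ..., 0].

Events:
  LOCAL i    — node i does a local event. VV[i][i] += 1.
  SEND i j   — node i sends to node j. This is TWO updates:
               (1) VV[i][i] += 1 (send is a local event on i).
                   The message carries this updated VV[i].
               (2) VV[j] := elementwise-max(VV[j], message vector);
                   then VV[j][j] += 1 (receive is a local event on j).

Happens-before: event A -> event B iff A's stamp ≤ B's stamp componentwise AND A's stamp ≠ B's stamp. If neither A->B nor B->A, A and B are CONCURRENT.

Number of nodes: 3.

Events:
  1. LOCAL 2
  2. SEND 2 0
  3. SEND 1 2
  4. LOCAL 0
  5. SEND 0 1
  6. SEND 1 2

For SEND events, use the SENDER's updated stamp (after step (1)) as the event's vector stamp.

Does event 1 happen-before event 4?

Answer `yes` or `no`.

Answer: yes

Derivation:
Initial: VV[0]=[0, 0, 0]
Initial: VV[1]=[0, 0, 0]
Initial: VV[2]=[0, 0, 0]
Event 1: LOCAL 2: VV[2][2]++ -> VV[2]=[0, 0, 1]
Event 2: SEND 2->0: VV[2][2]++ -> VV[2]=[0, 0, 2], msg_vec=[0, 0, 2]; VV[0]=max(VV[0],msg_vec) then VV[0][0]++ -> VV[0]=[1, 0, 2]
Event 3: SEND 1->2: VV[1][1]++ -> VV[1]=[0, 1, 0], msg_vec=[0, 1, 0]; VV[2]=max(VV[2],msg_vec) then VV[2][2]++ -> VV[2]=[0, 1, 3]
Event 4: LOCAL 0: VV[0][0]++ -> VV[0]=[2, 0, 2]
Event 5: SEND 0->1: VV[0][0]++ -> VV[0]=[3, 0, 2], msg_vec=[3, 0, 2]; VV[1]=max(VV[1],msg_vec) then VV[1][1]++ -> VV[1]=[3, 2, 2]
Event 6: SEND 1->2: VV[1][1]++ -> VV[1]=[3, 3, 2], msg_vec=[3, 3, 2]; VV[2]=max(VV[2],msg_vec) then VV[2][2]++ -> VV[2]=[3, 3, 4]
Event 1 stamp: [0, 0, 1]
Event 4 stamp: [2, 0, 2]
[0, 0, 1] <= [2, 0, 2]? True. Equal? False. Happens-before: True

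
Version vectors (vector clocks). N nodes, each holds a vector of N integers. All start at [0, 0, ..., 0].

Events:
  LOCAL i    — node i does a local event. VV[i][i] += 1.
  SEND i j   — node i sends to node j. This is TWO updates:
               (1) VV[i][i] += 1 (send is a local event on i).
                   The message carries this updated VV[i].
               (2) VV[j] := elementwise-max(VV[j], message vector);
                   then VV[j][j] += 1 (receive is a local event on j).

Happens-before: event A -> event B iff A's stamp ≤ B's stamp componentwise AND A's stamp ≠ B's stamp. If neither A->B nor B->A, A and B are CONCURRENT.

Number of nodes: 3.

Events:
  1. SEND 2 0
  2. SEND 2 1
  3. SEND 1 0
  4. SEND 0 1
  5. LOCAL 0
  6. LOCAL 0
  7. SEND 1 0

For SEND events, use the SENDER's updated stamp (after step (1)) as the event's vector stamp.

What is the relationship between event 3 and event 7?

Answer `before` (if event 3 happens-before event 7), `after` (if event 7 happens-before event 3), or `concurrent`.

Initial: VV[0]=[0, 0, 0]
Initial: VV[1]=[0, 0, 0]
Initial: VV[2]=[0, 0, 0]
Event 1: SEND 2->0: VV[2][2]++ -> VV[2]=[0, 0, 1], msg_vec=[0, 0, 1]; VV[0]=max(VV[0],msg_vec) then VV[0][0]++ -> VV[0]=[1, 0, 1]
Event 2: SEND 2->1: VV[2][2]++ -> VV[2]=[0, 0, 2], msg_vec=[0, 0, 2]; VV[1]=max(VV[1],msg_vec) then VV[1][1]++ -> VV[1]=[0, 1, 2]
Event 3: SEND 1->0: VV[1][1]++ -> VV[1]=[0, 2, 2], msg_vec=[0, 2, 2]; VV[0]=max(VV[0],msg_vec) then VV[0][0]++ -> VV[0]=[2, 2, 2]
Event 4: SEND 0->1: VV[0][0]++ -> VV[0]=[3, 2, 2], msg_vec=[3, 2, 2]; VV[1]=max(VV[1],msg_vec) then VV[1][1]++ -> VV[1]=[3, 3, 2]
Event 5: LOCAL 0: VV[0][0]++ -> VV[0]=[4, 2, 2]
Event 6: LOCAL 0: VV[0][0]++ -> VV[0]=[5, 2, 2]
Event 7: SEND 1->0: VV[1][1]++ -> VV[1]=[3, 4, 2], msg_vec=[3, 4, 2]; VV[0]=max(VV[0],msg_vec) then VV[0][0]++ -> VV[0]=[6, 4, 2]
Event 3 stamp: [0, 2, 2]
Event 7 stamp: [3, 4, 2]
[0, 2, 2] <= [3, 4, 2]? True
[3, 4, 2] <= [0, 2, 2]? False
Relation: before

Answer: before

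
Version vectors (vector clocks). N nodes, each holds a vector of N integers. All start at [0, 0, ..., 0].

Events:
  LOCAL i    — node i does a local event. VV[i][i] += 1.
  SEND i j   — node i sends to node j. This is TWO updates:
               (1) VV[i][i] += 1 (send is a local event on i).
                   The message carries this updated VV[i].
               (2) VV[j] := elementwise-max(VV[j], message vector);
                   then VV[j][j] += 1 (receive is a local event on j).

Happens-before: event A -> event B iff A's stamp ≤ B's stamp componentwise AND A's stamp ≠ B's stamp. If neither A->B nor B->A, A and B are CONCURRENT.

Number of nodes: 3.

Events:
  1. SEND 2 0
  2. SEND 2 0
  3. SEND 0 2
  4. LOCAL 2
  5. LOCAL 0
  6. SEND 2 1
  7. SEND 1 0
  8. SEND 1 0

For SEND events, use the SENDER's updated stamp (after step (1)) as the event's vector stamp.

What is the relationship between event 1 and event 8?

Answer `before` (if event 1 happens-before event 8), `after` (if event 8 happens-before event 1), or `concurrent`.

Initial: VV[0]=[0, 0, 0]
Initial: VV[1]=[0, 0, 0]
Initial: VV[2]=[0, 0, 0]
Event 1: SEND 2->0: VV[2][2]++ -> VV[2]=[0, 0, 1], msg_vec=[0, 0, 1]; VV[0]=max(VV[0],msg_vec) then VV[0][0]++ -> VV[0]=[1, 0, 1]
Event 2: SEND 2->0: VV[2][2]++ -> VV[2]=[0, 0, 2], msg_vec=[0, 0, 2]; VV[0]=max(VV[0],msg_vec) then VV[0][0]++ -> VV[0]=[2, 0, 2]
Event 3: SEND 0->2: VV[0][0]++ -> VV[0]=[3, 0, 2], msg_vec=[3, 0, 2]; VV[2]=max(VV[2],msg_vec) then VV[2][2]++ -> VV[2]=[3, 0, 3]
Event 4: LOCAL 2: VV[2][2]++ -> VV[2]=[3, 0, 4]
Event 5: LOCAL 0: VV[0][0]++ -> VV[0]=[4, 0, 2]
Event 6: SEND 2->1: VV[2][2]++ -> VV[2]=[3, 0, 5], msg_vec=[3, 0, 5]; VV[1]=max(VV[1],msg_vec) then VV[1][1]++ -> VV[1]=[3, 1, 5]
Event 7: SEND 1->0: VV[1][1]++ -> VV[1]=[3, 2, 5], msg_vec=[3, 2, 5]; VV[0]=max(VV[0],msg_vec) then VV[0][0]++ -> VV[0]=[5, 2, 5]
Event 8: SEND 1->0: VV[1][1]++ -> VV[1]=[3, 3, 5], msg_vec=[3, 3, 5]; VV[0]=max(VV[0],msg_vec) then VV[0][0]++ -> VV[0]=[6, 3, 5]
Event 1 stamp: [0, 0, 1]
Event 8 stamp: [3, 3, 5]
[0, 0, 1] <= [3, 3, 5]? True
[3, 3, 5] <= [0, 0, 1]? False
Relation: before

Answer: before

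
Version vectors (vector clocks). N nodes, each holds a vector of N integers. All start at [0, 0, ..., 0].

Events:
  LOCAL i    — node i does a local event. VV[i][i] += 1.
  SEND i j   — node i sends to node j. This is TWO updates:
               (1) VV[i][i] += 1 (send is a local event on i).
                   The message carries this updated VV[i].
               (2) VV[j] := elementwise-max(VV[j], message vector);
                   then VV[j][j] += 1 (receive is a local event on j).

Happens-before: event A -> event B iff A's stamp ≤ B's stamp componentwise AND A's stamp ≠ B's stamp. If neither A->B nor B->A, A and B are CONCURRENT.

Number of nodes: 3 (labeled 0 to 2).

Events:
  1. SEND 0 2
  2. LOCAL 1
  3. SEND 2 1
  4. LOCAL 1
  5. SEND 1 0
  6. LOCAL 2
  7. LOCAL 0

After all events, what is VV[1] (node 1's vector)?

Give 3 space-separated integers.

Answer: 1 4 2

Derivation:
Initial: VV[0]=[0, 0, 0]
Initial: VV[1]=[0, 0, 0]
Initial: VV[2]=[0, 0, 0]
Event 1: SEND 0->2: VV[0][0]++ -> VV[0]=[1, 0, 0], msg_vec=[1, 0, 0]; VV[2]=max(VV[2],msg_vec) then VV[2][2]++ -> VV[2]=[1, 0, 1]
Event 2: LOCAL 1: VV[1][1]++ -> VV[1]=[0, 1, 0]
Event 3: SEND 2->1: VV[2][2]++ -> VV[2]=[1, 0, 2], msg_vec=[1, 0, 2]; VV[1]=max(VV[1],msg_vec) then VV[1][1]++ -> VV[1]=[1, 2, 2]
Event 4: LOCAL 1: VV[1][1]++ -> VV[1]=[1, 3, 2]
Event 5: SEND 1->0: VV[1][1]++ -> VV[1]=[1, 4, 2], msg_vec=[1, 4, 2]; VV[0]=max(VV[0],msg_vec) then VV[0][0]++ -> VV[0]=[2, 4, 2]
Event 6: LOCAL 2: VV[2][2]++ -> VV[2]=[1, 0, 3]
Event 7: LOCAL 0: VV[0][0]++ -> VV[0]=[3, 4, 2]
Final vectors: VV[0]=[3, 4, 2]; VV[1]=[1, 4, 2]; VV[2]=[1, 0, 3]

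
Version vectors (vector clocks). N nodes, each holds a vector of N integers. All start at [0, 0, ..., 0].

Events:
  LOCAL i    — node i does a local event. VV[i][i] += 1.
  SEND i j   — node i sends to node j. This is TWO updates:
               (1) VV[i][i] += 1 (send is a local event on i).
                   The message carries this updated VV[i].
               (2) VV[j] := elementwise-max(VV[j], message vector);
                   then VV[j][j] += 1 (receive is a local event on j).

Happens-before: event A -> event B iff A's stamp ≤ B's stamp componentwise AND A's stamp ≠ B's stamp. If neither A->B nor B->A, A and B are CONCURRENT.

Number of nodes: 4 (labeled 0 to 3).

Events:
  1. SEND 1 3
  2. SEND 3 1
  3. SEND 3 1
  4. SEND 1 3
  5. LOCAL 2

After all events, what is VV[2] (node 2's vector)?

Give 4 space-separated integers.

Initial: VV[0]=[0, 0, 0, 0]
Initial: VV[1]=[0, 0, 0, 0]
Initial: VV[2]=[0, 0, 0, 0]
Initial: VV[3]=[0, 0, 0, 0]
Event 1: SEND 1->3: VV[1][1]++ -> VV[1]=[0, 1, 0, 0], msg_vec=[0, 1, 0, 0]; VV[3]=max(VV[3],msg_vec) then VV[3][3]++ -> VV[3]=[0, 1, 0, 1]
Event 2: SEND 3->1: VV[3][3]++ -> VV[3]=[0, 1, 0, 2], msg_vec=[0, 1, 0, 2]; VV[1]=max(VV[1],msg_vec) then VV[1][1]++ -> VV[1]=[0, 2, 0, 2]
Event 3: SEND 3->1: VV[3][3]++ -> VV[3]=[0, 1, 0, 3], msg_vec=[0, 1, 0, 3]; VV[1]=max(VV[1],msg_vec) then VV[1][1]++ -> VV[1]=[0, 3, 0, 3]
Event 4: SEND 1->3: VV[1][1]++ -> VV[1]=[0, 4, 0, 3], msg_vec=[0, 4, 0, 3]; VV[3]=max(VV[3],msg_vec) then VV[3][3]++ -> VV[3]=[0, 4, 0, 4]
Event 5: LOCAL 2: VV[2][2]++ -> VV[2]=[0, 0, 1, 0]
Final vectors: VV[0]=[0, 0, 0, 0]; VV[1]=[0, 4, 0, 3]; VV[2]=[0, 0, 1, 0]; VV[3]=[0, 4, 0, 4]

Answer: 0 0 1 0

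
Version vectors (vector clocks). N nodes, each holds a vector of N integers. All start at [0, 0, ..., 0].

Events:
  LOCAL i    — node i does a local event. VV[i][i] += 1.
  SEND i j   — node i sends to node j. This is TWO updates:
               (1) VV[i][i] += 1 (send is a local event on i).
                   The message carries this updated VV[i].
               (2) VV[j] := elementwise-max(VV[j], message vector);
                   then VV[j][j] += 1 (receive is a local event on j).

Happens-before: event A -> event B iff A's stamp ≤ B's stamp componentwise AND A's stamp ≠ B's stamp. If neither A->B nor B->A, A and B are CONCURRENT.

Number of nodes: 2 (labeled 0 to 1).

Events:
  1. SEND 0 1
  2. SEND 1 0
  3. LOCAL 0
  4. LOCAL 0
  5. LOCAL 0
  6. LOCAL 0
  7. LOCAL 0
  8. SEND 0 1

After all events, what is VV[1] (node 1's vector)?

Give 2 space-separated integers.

Answer: 8 3

Derivation:
Initial: VV[0]=[0, 0]
Initial: VV[1]=[0, 0]
Event 1: SEND 0->1: VV[0][0]++ -> VV[0]=[1, 0], msg_vec=[1, 0]; VV[1]=max(VV[1],msg_vec) then VV[1][1]++ -> VV[1]=[1, 1]
Event 2: SEND 1->0: VV[1][1]++ -> VV[1]=[1, 2], msg_vec=[1, 2]; VV[0]=max(VV[0],msg_vec) then VV[0][0]++ -> VV[0]=[2, 2]
Event 3: LOCAL 0: VV[0][0]++ -> VV[0]=[3, 2]
Event 4: LOCAL 0: VV[0][0]++ -> VV[0]=[4, 2]
Event 5: LOCAL 0: VV[0][0]++ -> VV[0]=[5, 2]
Event 6: LOCAL 0: VV[0][0]++ -> VV[0]=[6, 2]
Event 7: LOCAL 0: VV[0][0]++ -> VV[0]=[7, 2]
Event 8: SEND 0->1: VV[0][0]++ -> VV[0]=[8, 2], msg_vec=[8, 2]; VV[1]=max(VV[1],msg_vec) then VV[1][1]++ -> VV[1]=[8, 3]
Final vectors: VV[0]=[8, 2]; VV[1]=[8, 3]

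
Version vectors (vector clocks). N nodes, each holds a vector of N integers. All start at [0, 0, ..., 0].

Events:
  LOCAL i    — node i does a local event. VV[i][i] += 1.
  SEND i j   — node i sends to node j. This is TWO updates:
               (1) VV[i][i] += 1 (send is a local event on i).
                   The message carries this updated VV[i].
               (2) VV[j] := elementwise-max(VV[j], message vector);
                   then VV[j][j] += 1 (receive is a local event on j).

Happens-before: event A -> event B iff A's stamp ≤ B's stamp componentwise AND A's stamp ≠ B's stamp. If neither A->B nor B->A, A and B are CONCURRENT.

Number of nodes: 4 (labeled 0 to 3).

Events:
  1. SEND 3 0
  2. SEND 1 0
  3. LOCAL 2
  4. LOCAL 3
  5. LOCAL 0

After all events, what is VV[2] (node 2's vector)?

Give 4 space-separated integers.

Initial: VV[0]=[0, 0, 0, 0]
Initial: VV[1]=[0, 0, 0, 0]
Initial: VV[2]=[0, 0, 0, 0]
Initial: VV[3]=[0, 0, 0, 0]
Event 1: SEND 3->0: VV[3][3]++ -> VV[3]=[0, 0, 0, 1], msg_vec=[0, 0, 0, 1]; VV[0]=max(VV[0],msg_vec) then VV[0][0]++ -> VV[0]=[1, 0, 0, 1]
Event 2: SEND 1->0: VV[1][1]++ -> VV[1]=[0, 1, 0, 0], msg_vec=[0, 1, 0, 0]; VV[0]=max(VV[0],msg_vec) then VV[0][0]++ -> VV[0]=[2, 1, 0, 1]
Event 3: LOCAL 2: VV[2][2]++ -> VV[2]=[0, 0, 1, 0]
Event 4: LOCAL 3: VV[3][3]++ -> VV[3]=[0, 0, 0, 2]
Event 5: LOCAL 0: VV[0][0]++ -> VV[0]=[3, 1, 0, 1]
Final vectors: VV[0]=[3, 1, 0, 1]; VV[1]=[0, 1, 0, 0]; VV[2]=[0, 0, 1, 0]; VV[3]=[0, 0, 0, 2]

Answer: 0 0 1 0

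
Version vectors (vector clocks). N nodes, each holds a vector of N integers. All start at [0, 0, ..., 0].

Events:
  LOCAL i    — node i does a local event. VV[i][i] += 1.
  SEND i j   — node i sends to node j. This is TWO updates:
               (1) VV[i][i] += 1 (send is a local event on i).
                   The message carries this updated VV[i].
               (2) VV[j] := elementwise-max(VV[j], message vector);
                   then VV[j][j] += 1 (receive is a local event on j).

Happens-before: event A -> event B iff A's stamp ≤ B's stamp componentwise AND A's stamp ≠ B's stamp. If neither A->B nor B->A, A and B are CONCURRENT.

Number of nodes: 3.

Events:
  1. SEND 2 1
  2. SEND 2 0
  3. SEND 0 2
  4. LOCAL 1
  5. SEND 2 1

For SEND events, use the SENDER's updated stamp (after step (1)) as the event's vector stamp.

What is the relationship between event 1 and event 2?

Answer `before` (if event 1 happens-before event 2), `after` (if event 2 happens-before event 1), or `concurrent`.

Answer: before

Derivation:
Initial: VV[0]=[0, 0, 0]
Initial: VV[1]=[0, 0, 0]
Initial: VV[2]=[0, 0, 0]
Event 1: SEND 2->1: VV[2][2]++ -> VV[2]=[0, 0, 1], msg_vec=[0, 0, 1]; VV[1]=max(VV[1],msg_vec) then VV[1][1]++ -> VV[1]=[0, 1, 1]
Event 2: SEND 2->0: VV[2][2]++ -> VV[2]=[0, 0, 2], msg_vec=[0, 0, 2]; VV[0]=max(VV[0],msg_vec) then VV[0][0]++ -> VV[0]=[1, 0, 2]
Event 3: SEND 0->2: VV[0][0]++ -> VV[0]=[2, 0, 2], msg_vec=[2, 0, 2]; VV[2]=max(VV[2],msg_vec) then VV[2][2]++ -> VV[2]=[2, 0, 3]
Event 4: LOCAL 1: VV[1][1]++ -> VV[1]=[0, 2, 1]
Event 5: SEND 2->1: VV[2][2]++ -> VV[2]=[2, 0, 4], msg_vec=[2, 0, 4]; VV[1]=max(VV[1],msg_vec) then VV[1][1]++ -> VV[1]=[2, 3, 4]
Event 1 stamp: [0, 0, 1]
Event 2 stamp: [0, 0, 2]
[0, 0, 1] <= [0, 0, 2]? True
[0, 0, 2] <= [0, 0, 1]? False
Relation: before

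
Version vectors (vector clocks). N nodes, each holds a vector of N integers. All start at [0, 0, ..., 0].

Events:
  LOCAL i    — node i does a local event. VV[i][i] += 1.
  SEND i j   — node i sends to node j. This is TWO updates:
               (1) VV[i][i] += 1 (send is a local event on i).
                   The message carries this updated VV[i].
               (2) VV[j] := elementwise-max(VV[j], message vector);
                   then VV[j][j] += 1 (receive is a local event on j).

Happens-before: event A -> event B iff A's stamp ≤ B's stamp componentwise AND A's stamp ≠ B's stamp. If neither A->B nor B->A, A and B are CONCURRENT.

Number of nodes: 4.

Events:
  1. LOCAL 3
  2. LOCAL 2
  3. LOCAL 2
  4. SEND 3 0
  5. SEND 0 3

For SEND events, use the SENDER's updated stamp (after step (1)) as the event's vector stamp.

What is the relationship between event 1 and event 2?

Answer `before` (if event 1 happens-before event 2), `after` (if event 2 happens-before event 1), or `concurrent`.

Initial: VV[0]=[0, 0, 0, 0]
Initial: VV[1]=[0, 0, 0, 0]
Initial: VV[2]=[0, 0, 0, 0]
Initial: VV[3]=[0, 0, 0, 0]
Event 1: LOCAL 3: VV[3][3]++ -> VV[3]=[0, 0, 0, 1]
Event 2: LOCAL 2: VV[2][2]++ -> VV[2]=[0, 0, 1, 0]
Event 3: LOCAL 2: VV[2][2]++ -> VV[2]=[0, 0, 2, 0]
Event 4: SEND 3->0: VV[3][3]++ -> VV[3]=[0, 0, 0, 2], msg_vec=[0, 0, 0, 2]; VV[0]=max(VV[0],msg_vec) then VV[0][0]++ -> VV[0]=[1, 0, 0, 2]
Event 5: SEND 0->3: VV[0][0]++ -> VV[0]=[2, 0, 0, 2], msg_vec=[2, 0, 0, 2]; VV[3]=max(VV[3],msg_vec) then VV[3][3]++ -> VV[3]=[2, 0, 0, 3]
Event 1 stamp: [0, 0, 0, 1]
Event 2 stamp: [0, 0, 1, 0]
[0, 0, 0, 1] <= [0, 0, 1, 0]? False
[0, 0, 1, 0] <= [0, 0, 0, 1]? False
Relation: concurrent

Answer: concurrent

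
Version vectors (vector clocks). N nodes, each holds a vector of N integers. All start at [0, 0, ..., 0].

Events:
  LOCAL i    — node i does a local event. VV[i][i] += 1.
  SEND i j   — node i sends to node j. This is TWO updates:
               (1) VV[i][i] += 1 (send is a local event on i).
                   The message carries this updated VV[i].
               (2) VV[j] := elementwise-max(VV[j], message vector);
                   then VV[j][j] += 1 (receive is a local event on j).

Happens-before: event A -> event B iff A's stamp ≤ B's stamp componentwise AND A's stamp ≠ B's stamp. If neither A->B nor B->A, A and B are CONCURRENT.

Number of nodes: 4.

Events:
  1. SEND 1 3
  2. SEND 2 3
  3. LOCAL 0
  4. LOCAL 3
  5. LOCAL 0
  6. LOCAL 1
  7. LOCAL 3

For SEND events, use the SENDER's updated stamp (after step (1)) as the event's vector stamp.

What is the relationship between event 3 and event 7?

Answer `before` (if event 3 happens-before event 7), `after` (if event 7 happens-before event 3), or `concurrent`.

Initial: VV[0]=[0, 0, 0, 0]
Initial: VV[1]=[0, 0, 0, 0]
Initial: VV[2]=[0, 0, 0, 0]
Initial: VV[3]=[0, 0, 0, 0]
Event 1: SEND 1->3: VV[1][1]++ -> VV[1]=[0, 1, 0, 0], msg_vec=[0, 1, 0, 0]; VV[3]=max(VV[3],msg_vec) then VV[3][3]++ -> VV[3]=[0, 1, 0, 1]
Event 2: SEND 2->3: VV[2][2]++ -> VV[2]=[0, 0, 1, 0], msg_vec=[0, 0, 1, 0]; VV[3]=max(VV[3],msg_vec) then VV[3][3]++ -> VV[3]=[0, 1, 1, 2]
Event 3: LOCAL 0: VV[0][0]++ -> VV[0]=[1, 0, 0, 0]
Event 4: LOCAL 3: VV[3][3]++ -> VV[3]=[0, 1, 1, 3]
Event 5: LOCAL 0: VV[0][0]++ -> VV[0]=[2, 0, 0, 0]
Event 6: LOCAL 1: VV[1][1]++ -> VV[1]=[0, 2, 0, 0]
Event 7: LOCAL 3: VV[3][3]++ -> VV[3]=[0, 1, 1, 4]
Event 3 stamp: [1, 0, 0, 0]
Event 7 stamp: [0, 1, 1, 4]
[1, 0, 0, 0] <= [0, 1, 1, 4]? False
[0, 1, 1, 4] <= [1, 0, 0, 0]? False
Relation: concurrent

Answer: concurrent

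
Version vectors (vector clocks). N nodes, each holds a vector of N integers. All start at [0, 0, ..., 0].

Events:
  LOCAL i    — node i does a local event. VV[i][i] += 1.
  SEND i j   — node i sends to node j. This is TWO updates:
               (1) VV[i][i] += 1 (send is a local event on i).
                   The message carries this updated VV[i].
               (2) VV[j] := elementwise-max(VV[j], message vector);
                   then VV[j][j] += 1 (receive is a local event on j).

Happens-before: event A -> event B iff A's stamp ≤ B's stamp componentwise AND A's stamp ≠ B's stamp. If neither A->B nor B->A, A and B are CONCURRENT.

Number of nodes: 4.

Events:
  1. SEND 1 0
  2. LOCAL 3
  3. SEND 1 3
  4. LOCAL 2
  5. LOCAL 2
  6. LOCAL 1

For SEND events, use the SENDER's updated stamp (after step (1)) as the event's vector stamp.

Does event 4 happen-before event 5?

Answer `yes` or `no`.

Initial: VV[0]=[0, 0, 0, 0]
Initial: VV[1]=[0, 0, 0, 0]
Initial: VV[2]=[0, 0, 0, 0]
Initial: VV[3]=[0, 0, 0, 0]
Event 1: SEND 1->0: VV[1][1]++ -> VV[1]=[0, 1, 0, 0], msg_vec=[0, 1, 0, 0]; VV[0]=max(VV[0],msg_vec) then VV[0][0]++ -> VV[0]=[1, 1, 0, 0]
Event 2: LOCAL 3: VV[3][3]++ -> VV[3]=[0, 0, 0, 1]
Event 3: SEND 1->3: VV[1][1]++ -> VV[1]=[0, 2, 0, 0], msg_vec=[0, 2, 0, 0]; VV[3]=max(VV[3],msg_vec) then VV[3][3]++ -> VV[3]=[0, 2, 0, 2]
Event 4: LOCAL 2: VV[2][2]++ -> VV[2]=[0, 0, 1, 0]
Event 5: LOCAL 2: VV[2][2]++ -> VV[2]=[0, 0, 2, 0]
Event 6: LOCAL 1: VV[1][1]++ -> VV[1]=[0, 3, 0, 0]
Event 4 stamp: [0, 0, 1, 0]
Event 5 stamp: [0, 0, 2, 0]
[0, 0, 1, 0] <= [0, 0, 2, 0]? True. Equal? False. Happens-before: True

Answer: yes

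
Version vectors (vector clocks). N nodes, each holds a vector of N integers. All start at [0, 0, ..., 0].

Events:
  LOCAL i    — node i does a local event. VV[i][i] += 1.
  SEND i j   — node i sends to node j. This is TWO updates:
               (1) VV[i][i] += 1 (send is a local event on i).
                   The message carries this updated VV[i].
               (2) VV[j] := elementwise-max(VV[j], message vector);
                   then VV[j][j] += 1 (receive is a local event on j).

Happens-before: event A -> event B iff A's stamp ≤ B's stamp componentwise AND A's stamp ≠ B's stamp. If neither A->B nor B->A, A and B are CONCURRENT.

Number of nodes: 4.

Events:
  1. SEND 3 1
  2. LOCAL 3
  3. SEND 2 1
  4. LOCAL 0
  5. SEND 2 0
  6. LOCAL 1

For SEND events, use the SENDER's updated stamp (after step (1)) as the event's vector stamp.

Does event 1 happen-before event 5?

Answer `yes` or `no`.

Initial: VV[0]=[0, 0, 0, 0]
Initial: VV[1]=[0, 0, 0, 0]
Initial: VV[2]=[0, 0, 0, 0]
Initial: VV[3]=[0, 0, 0, 0]
Event 1: SEND 3->1: VV[3][3]++ -> VV[3]=[0, 0, 0, 1], msg_vec=[0, 0, 0, 1]; VV[1]=max(VV[1],msg_vec) then VV[1][1]++ -> VV[1]=[0, 1, 0, 1]
Event 2: LOCAL 3: VV[3][3]++ -> VV[3]=[0, 0, 0, 2]
Event 3: SEND 2->1: VV[2][2]++ -> VV[2]=[0, 0, 1, 0], msg_vec=[0, 0, 1, 0]; VV[1]=max(VV[1],msg_vec) then VV[1][1]++ -> VV[1]=[0, 2, 1, 1]
Event 4: LOCAL 0: VV[0][0]++ -> VV[0]=[1, 0, 0, 0]
Event 5: SEND 2->0: VV[2][2]++ -> VV[2]=[0, 0, 2, 0], msg_vec=[0, 0, 2, 0]; VV[0]=max(VV[0],msg_vec) then VV[0][0]++ -> VV[0]=[2, 0, 2, 0]
Event 6: LOCAL 1: VV[1][1]++ -> VV[1]=[0, 3, 1, 1]
Event 1 stamp: [0, 0, 0, 1]
Event 5 stamp: [0, 0, 2, 0]
[0, 0, 0, 1] <= [0, 0, 2, 0]? False. Equal? False. Happens-before: False

Answer: no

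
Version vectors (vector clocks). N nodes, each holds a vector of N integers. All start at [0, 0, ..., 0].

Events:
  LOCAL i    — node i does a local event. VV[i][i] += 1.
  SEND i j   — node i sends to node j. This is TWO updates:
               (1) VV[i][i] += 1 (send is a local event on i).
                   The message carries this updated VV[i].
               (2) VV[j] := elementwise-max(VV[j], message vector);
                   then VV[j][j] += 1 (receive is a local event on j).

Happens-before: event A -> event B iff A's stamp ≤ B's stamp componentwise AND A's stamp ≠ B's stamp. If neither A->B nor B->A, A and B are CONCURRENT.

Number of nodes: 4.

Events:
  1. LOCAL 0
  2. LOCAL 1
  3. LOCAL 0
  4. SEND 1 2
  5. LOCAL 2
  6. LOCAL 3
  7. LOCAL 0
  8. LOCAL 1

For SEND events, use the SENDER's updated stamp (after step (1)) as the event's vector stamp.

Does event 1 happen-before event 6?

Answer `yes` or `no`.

Answer: no

Derivation:
Initial: VV[0]=[0, 0, 0, 0]
Initial: VV[1]=[0, 0, 0, 0]
Initial: VV[2]=[0, 0, 0, 0]
Initial: VV[3]=[0, 0, 0, 0]
Event 1: LOCAL 0: VV[0][0]++ -> VV[0]=[1, 0, 0, 0]
Event 2: LOCAL 1: VV[1][1]++ -> VV[1]=[0, 1, 0, 0]
Event 3: LOCAL 0: VV[0][0]++ -> VV[0]=[2, 0, 0, 0]
Event 4: SEND 1->2: VV[1][1]++ -> VV[1]=[0, 2, 0, 0], msg_vec=[0, 2, 0, 0]; VV[2]=max(VV[2],msg_vec) then VV[2][2]++ -> VV[2]=[0, 2, 1, 0]
Event 5: LOCAL 2: VV[2][2]++ -> VV[2]=[0, 2, 2, 0]
Event 6: LOCAL 3: VV[3][3]++ -> VV[3]=[0, 0, 0, 1]
Event 7: LOCAL 0: VV[0][0]++ -> VV[0]=[3, 0, 0, 0]
Event 8: LOCAL 1: VV[1][1]++ -> VV[1]=[0, 3, 0, 0]
Event 1 stamp: [1, 0, 0, 0]
Event 6 stamp: [0, 0, 0, 1]
[1, 0, 0, 0] <= [0, 0, 0, 1]? False. Equal? False. Happens-before: False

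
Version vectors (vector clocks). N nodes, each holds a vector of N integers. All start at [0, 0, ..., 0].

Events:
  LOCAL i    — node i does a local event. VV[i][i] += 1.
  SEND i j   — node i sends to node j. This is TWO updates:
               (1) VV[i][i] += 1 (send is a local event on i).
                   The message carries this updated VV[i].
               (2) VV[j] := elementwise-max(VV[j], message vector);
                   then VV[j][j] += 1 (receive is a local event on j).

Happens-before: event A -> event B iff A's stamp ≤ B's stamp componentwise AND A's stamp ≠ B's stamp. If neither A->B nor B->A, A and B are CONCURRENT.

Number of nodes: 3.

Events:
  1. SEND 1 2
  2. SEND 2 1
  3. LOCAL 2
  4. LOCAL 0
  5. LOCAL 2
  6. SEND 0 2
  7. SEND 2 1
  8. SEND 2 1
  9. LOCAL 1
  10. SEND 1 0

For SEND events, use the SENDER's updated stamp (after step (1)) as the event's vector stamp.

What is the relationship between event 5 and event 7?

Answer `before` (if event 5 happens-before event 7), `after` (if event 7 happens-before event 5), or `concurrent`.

Answer: before

Derivation:
Initial: VV[0]=[0, 0, 0]
Initial: VV[1]=[0, 0, 0]
Initial: VV[2]=[0, 0, 0]
Event 1: SEND 1->2: VV[1][1]++ -> VV[1]=[0, 1, 0], msg_vec=[0, 1, 0]; VV[2]=max(VV[2],msg_vec) then VV[2][2]++ -> VV[2]=[0, 1, 1]
Event 2: SEND 2->1: VV[2][2]++ -> VV[2]=[0, 1, 2], msg_vec=[0, 1, 2]; VV[1]=max(VV[1],msg_vec) then VV[1][1]++ -> VV[1]=[0, 2, 2]
Event 3: LOCAL 2: VV[2][2]++ -> VV[2]=[0, 1, 3]
Event 4: LOCAL 0: VV[0][0]++ -> VV[0]=[1, 0, 0]
Event 5: LOCAL 2: VV[2][2]++ -> VV[2]=[0, 1, 4]
Event 6: SEND 0->2: VV[0][0]++ -> VV[0]=[2, 0, 0], msg_vec=[2, 0, 0]; VV[2]=max(VV[2],msg_vec) then VV[2][2]++ -> VV[2]=[2, 1, 5]
Event 7: SEND 2->1: VV[2][2]++ -> VV[2]=[2, 1, 6], msg_vec=[2, 1, 6]; VV[1]=max(VV[1],msg_vec) then VV[1][1]++ -> VV[1]=[2, 3, 6]
Event 8: SEND 2->1: VV[2][2]++ -> VV[2]=[2, 1, 7], msg_vec=[2, 1, 7]; VV[1]=max(VV[1],msg_vec) then VV[1][1]++ -> VV[1]=[2, 4, 7]
Event 9: LOCAL 1: VV[1][1]++ -> VV[1]=[2, 5, 7]
Event 10: SEND 1->0: VV[1][1]++ -> VV[1]=[2, 6, 7], msg_vec=[2, 6, 7]; VV[0]=max(VV[0],msg_vec) then VV[0][0]++ -> VV[0]=[3, 6, 7]
Event 5 stamp: [0, 1, 4]
Event 7 stamp: [2, 1, 6]
[0, 1, 4] <= [2, 1, 6]? True
[2, 1, 6] <= [0, 1, 4]? False
Relation: before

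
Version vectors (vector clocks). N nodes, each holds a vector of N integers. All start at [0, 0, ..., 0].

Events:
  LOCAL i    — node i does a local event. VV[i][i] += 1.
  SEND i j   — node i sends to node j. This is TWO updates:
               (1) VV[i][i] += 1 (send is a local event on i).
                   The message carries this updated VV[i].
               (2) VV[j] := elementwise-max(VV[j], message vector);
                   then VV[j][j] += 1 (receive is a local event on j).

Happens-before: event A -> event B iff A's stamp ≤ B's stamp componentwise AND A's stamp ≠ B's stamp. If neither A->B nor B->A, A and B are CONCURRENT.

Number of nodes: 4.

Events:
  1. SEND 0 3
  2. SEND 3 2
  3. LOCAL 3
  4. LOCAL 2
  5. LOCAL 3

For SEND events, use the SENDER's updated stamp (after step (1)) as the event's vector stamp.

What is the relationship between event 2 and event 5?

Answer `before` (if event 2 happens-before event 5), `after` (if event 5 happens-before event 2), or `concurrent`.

Answer: before

Derivation:
Initial: VV[0]=[0, 0, 0, 0]
Initial: VV[1]=[0, 0, 0, 0]
Initial: VV[2]=[0, 0, 0, 0]
Initial: VV[3]=[0, 0, 0, 0]
Event 1: SEND 0->3: VV[0][0]++ -> VV[0]=[1, 0, 0, 0], msg_vec=[1, 0, 0, 0]; VV[3]=max(VV[3],msg_vec) then VV[3][3]++ -> VV[3]=[1, 0, 0, 1]
Event 2: SEND 3->2: VV[3][3]++ -> VV[3]=[1, 0, 0, 2], msg_vec=[1, 0, 0, 2]; VV[2]=max(VV[2],msg_vec) then VV[2][2]++ -> VV[2]=[1, 0, 1, 2]
Event 3: LOCAL 3: VV[3][3]++ -> VV[3]=[1, 0, 0, 3]
Event 4: LOCAL 2: VV[2][2]++ -> VV[2]=[1, 0, 2, 2]
Event 5: LOCAL 3: VV[3][3]++ -> VV[3]=[1, 0, 0, 4]
Event 2 stamp: [1, 0, 0, 2]
Event 5 stamp: [1, 0, 0, 4]
[1, 0, 0, 2] <= [1, 0, 0, 4]? True
[1, 0, 0, 4] <= [1, 0, 0, 2]? False
Relation: before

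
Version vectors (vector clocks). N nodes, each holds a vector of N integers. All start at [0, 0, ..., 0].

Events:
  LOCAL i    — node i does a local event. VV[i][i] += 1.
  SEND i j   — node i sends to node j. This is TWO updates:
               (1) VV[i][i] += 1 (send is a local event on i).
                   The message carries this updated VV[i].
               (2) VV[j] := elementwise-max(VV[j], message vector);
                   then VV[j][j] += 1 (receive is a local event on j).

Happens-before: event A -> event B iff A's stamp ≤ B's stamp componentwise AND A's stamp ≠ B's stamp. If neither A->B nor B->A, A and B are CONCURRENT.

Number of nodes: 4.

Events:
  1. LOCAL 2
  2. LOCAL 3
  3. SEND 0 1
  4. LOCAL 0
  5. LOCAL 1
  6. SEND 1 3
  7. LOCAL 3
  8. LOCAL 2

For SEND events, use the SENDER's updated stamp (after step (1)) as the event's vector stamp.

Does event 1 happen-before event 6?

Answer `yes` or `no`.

Initial: VV[0]=[0, 0, 0, 0]
Initial: VV[1]=[0, 0, 0, 0]
Initial: VV[2]=[0, 0, 0, 0]
Initial: VV[3]=[0, 0, 0, 0]
Event 1: LOCAL 2: VV[2][2]++ -> VV[2]=[0, 0, 1, 0]
Event 2: LOCAL 3: VV[3][3]++ -> VV[3]=[0, 0, 0, 1]
Event 3: SEND 0->1: VV[0][0]++ -> VV[0]=[1, 0, 0, 0], msg_vec=[1, 0, 0, 0]; VV[1]=max(VV[1],msg_vec) then VV[1][1]++ -> VV[1]=[1, 1, 0, 0]
Event 4: LOCAL 0: VV[0][0]++ -> VV[0]=[2, 0, 0, 0]
Event 5: LOCAL 1: VV[1][1]++ -> VV[1]=[1, 2, 0, 0]
Event 6: SEND 1->3: VV[1][1]++ -> VV[1]=[1, 3, 0, 0], msg_vec=[1, 3, 0, 0]; VV[3]=max(VV[3],msg_vec) then VV[3][3]++ -> VV[3]=[1, 3, 0, 2]
Event 7: LOCAL 3: VV[3][3]++ -> VV[3]=[1, 3, 0, 3]
Event 8: LOCAL 2: VV[2][2]++ -> VV[2]=[0, 0, 2, 0]
Event 1 stamp: [0, 0, 1, 0]
Event 6 stamp: [1, 3, 0, 0]
[0, 0, 1, 0] <= [1, 3, 0, 0]? False. Equal? False. Happens-before: False

Answer: no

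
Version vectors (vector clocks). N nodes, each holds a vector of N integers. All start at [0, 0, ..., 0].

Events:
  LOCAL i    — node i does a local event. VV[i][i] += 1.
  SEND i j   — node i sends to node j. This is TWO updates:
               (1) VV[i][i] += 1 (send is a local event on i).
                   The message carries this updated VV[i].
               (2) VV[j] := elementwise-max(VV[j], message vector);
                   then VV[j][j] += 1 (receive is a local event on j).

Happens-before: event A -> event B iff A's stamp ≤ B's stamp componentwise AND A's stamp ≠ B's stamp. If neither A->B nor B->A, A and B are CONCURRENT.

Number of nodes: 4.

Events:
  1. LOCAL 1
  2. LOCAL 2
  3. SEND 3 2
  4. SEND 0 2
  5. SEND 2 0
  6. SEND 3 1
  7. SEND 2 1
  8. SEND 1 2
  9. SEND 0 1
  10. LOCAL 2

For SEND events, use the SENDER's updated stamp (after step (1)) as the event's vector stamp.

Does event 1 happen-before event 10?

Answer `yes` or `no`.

Answer: yes

Derivation:
Initial: VV[0]=[0, 0, 0, 0]
Initial: VV[1]=[0, 0, 0, 0]
Initial: VV[2]=[0, 0, 0, 0]
Initial: VV[3]=[0, 0, 0, 0]
Event 1: LOCAL 1: VV[1][1]++ -> VV[1]=[0, 1, 0, 0]
Event 2: LOCAL 2: VV[2][2]++ -> VV[2]=[0, 0, 1, 0]
Event 3: SEND 3->2: VV[3][3]++ -> VV[3]=[0, 0, 0, 1], msg_vec=[0, 0, 0, 1]; VV[2]=max(VV[2],msg_vec) then VV[2][2]++ -> VV[2]=[0, 0, 2, 1]
Event 4: SEND 0->2: VV[0][0]++ -> VV[0]=[1, 0, 0, 0], msg_vec=[1, 0, 0, 0]; VV[2]=max(VV[2],msg_vec) then VV[2][2]++ -> VV[2]=[1, 0, 3, 1]
Event 5: SEND 2->0: VV[2][2]++ -> VV[2]=[1, 0, 4, 1], msg_vec=[1, 0, 4, 1]; VV[0]=max(VV[0],msg_vec) then VV[0][0]++ -> VV[0]=[2, 0, 4, 1]
Event 6: SEND 3->1: VV[3][3]++ -> VV[3]=[0, 0, 0, 2], msg_vec=[0, 0, 0, 2]; VV[1]=max(VV[1],msg_vec) then VV[1][1]++ -> VV[1]=[0, 2, 0, 2]
Event 7: SEND 2->1: VV[2][2]++ -> VV[2]=[1, 0, 5, 1], msg_vec=[1, 0, 5, 1]; VV[1]=max(VV[1],msg_vec) then VV[1][1]++ -> VV[1]=[1, 3, 5, 2]
Event 8: SEND 1->2: VV[1][1]++ -> VV[1]=[1, 4, 5, 2], msg_vec=[1, 4, 5, 2]; VV[2]=max(VV[2],msg_vec) then VV[2][2]++ -> VV[2]=[1, 4, 6, 2]
Event 9: SEND 0->1: VV[0][0]++ -> VV[0]=[3, 0, 4, 1], msg_vec=[3, 0, 4, 1]; VV[1]=max(VV[1],msg_vec) then VV[1][1]++ -> VV[1]=[3, 5, 5, 2]
Event 10: LOCAL 2: VV[2][2]++ -> VV[2]=[1, 4, 7, 2]
Event 1 stamp: [0, 1, 0, 0]
Event 10 stamp: [1, 4, 7, 2]
[0, 1, 0, 0] <= [1, 4, 7, 2]? True. Equal? False. Happens-before: True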